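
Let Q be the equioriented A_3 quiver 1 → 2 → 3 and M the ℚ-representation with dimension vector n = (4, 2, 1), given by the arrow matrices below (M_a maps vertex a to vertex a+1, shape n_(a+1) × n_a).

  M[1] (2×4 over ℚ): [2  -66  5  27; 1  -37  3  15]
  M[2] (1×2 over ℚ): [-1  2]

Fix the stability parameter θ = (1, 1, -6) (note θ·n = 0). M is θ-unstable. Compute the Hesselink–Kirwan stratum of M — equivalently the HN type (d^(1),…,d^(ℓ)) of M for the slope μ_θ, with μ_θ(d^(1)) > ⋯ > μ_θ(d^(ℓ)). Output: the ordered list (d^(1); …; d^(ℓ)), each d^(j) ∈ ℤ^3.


Interval decomposition of M: I[1,1]^2, I[1,2], I[1,3].
HN type (ℓ=2): μ^(1)=1; μ^(2)=-4/3

((3, 1, 0); (1, 1, 1))


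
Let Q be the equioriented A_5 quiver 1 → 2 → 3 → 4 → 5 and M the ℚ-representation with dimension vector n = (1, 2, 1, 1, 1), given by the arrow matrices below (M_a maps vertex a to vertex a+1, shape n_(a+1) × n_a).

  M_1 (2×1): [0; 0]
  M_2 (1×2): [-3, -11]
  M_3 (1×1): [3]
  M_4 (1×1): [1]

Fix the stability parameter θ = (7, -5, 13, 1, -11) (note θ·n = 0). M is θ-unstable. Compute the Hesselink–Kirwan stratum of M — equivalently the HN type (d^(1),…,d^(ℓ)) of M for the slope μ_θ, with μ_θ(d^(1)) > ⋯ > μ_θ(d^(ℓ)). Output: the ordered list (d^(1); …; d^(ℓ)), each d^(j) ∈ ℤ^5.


Barcode: M ≅ I[1,1], I[2,2], I[2,5]. HN layers by μ_θ (3 steps, strictly decreasing):
  μ^(1)=7; μ^(2)=1; μ^(3)=-5

((1, 0, 0, 0, 0); (0, 0, 1, 1, 1); (0, 2, 0, 0, 0))


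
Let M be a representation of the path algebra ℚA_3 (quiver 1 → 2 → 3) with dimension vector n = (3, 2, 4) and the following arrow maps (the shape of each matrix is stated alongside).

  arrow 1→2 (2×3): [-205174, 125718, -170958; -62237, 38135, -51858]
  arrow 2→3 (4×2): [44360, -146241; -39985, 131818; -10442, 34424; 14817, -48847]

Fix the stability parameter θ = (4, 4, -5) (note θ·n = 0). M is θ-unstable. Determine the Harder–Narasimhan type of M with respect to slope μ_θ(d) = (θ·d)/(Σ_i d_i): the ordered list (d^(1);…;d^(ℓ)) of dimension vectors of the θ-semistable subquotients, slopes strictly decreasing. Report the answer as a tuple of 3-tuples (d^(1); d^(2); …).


Via rank(M_{q-1}∘⋯∘M_p): M ≅ I[1,1], I[1,3]^2, I[3,3]^2.
μ_θ-semistable layers: μ^(1)=4; μ^(2)=1; μ^(3)=-5

((1, 0, 0); (2, 2, 2); (0, 0, 2))


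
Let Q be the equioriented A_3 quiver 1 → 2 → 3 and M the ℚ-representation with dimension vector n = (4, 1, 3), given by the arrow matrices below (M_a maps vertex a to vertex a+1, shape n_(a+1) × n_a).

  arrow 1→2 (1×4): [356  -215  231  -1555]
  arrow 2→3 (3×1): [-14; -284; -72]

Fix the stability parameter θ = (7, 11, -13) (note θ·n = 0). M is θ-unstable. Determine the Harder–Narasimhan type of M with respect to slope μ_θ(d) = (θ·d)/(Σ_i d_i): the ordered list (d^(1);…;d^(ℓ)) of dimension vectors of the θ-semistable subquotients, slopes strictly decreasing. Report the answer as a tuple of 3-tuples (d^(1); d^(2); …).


Interval decomposition of M: I[1,1]^3, I[1,3], I[3,3]^2.
HN type (ℓ=3): μ^(1)=7; μ^(2)=5/3; μ^(3)=-13

((3, 0, 0); (1, 1, 1); (0, 0, 2))


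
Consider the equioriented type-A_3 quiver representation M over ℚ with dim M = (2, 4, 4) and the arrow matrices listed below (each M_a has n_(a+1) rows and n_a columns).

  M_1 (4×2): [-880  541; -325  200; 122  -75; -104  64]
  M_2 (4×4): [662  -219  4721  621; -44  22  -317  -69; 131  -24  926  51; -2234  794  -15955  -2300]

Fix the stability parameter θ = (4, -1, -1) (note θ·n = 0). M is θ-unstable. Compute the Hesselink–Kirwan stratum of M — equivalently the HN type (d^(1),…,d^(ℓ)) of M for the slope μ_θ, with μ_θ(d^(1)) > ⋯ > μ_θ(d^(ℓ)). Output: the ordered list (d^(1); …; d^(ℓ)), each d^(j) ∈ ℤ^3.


Interval decomposition of M: I[1,3]^2, I[2,3]^2.
HN type (ℓ=2): μ^(1)=2/3; μ^(2)=-1

((2, 2, 2); (0, 2, 2))


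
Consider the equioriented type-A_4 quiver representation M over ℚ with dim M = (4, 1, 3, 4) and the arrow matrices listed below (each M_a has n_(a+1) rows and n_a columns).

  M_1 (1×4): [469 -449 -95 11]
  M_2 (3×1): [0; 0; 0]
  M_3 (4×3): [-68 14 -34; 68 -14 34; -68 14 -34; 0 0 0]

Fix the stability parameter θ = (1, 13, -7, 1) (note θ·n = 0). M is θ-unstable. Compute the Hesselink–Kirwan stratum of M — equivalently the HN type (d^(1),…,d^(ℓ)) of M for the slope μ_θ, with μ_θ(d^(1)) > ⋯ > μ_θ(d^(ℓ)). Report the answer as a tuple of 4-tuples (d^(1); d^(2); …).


Interval decomposition of M: I[1,1]^3, I[1,2], I[3,3]^2, I[3,4], I[4,4]^3.
HN type (ℓ=3): μ^(1)=13; μ^(2)=1; μ^(3)=-7

((0, 1, 0, 0); (4, 0, 0, 4); (0, 0, 3, 0))


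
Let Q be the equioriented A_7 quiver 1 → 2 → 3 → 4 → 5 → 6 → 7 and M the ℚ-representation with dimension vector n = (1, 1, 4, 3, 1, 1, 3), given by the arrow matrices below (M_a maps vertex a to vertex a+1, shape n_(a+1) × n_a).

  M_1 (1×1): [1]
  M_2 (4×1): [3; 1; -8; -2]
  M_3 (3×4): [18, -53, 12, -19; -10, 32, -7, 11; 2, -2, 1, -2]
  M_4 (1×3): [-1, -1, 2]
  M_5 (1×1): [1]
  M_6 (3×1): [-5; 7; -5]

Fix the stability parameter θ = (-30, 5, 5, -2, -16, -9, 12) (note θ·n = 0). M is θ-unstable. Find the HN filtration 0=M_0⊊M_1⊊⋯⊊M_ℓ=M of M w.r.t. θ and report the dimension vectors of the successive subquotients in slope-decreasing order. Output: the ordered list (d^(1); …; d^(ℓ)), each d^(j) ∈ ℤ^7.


Via rank(M_{q-1}∘⋯∘M_p): M ≅ I[1,7], I[3,3], I[3,4]^2, I[7,7]^2.
μ_θ-semistable layers: μ^(1)=12; μ^(2)=5; μ^(3)=3/2; μ^(4)=-17/5; μ^(5)=-30

((0, 0, 0, 0, 0, 0, 3); (0, 0, 1, 0, 0, 0, 0); (0, 0, 2, 2, 0, 0, 0); (0, 1, 1, 1, 1, 1, 0); (1, 0, 0, 0, 0, 0, 0))


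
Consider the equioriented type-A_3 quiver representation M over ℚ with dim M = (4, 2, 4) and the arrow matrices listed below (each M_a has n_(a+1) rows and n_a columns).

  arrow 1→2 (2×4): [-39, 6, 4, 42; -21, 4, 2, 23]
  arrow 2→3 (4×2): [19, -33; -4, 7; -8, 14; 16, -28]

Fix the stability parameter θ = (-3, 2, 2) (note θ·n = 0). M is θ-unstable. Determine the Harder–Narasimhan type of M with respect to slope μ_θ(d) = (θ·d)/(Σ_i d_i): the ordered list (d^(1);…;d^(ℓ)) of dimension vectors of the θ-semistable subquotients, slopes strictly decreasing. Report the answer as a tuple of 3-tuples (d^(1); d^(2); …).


Via rank(M_{q-1}∘⋯∘M_p): M ≅ I[1,1]^2, I[1,3]^2, I[3,3]^2.
μ_θ-semistable layers: μ^(1)=2; μ^(2)=-3

((0, 2, 4); (4, 0, 0))


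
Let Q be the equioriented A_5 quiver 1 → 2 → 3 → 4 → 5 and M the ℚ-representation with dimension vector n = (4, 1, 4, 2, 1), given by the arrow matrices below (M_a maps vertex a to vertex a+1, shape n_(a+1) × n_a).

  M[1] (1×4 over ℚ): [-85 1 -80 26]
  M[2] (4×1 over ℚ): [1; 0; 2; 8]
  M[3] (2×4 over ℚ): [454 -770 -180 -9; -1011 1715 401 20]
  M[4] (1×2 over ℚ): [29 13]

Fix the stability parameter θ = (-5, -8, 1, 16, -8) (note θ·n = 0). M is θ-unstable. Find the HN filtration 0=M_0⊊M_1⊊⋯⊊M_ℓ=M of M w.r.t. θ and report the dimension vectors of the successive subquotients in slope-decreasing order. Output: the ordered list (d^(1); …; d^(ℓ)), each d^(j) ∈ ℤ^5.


Via rank(M_{q-1}∘⋯∘M_p): M ≅ I[1,1]^3, I[1,5], I[3,3]^2, I[3,4].
μ_θ-semistable layers: μ^(1)=16; μ^(2)=4; μ^(3)=1; μ^(4)=-5; μ^(5)=-13/2

((0, 0, 0, 1, 0); (0, 0, 0, 1, 1); (0, 0, 4, 0, 0); (3, 0, 0, 0, 0); (1, 1, 0, 0, 0))


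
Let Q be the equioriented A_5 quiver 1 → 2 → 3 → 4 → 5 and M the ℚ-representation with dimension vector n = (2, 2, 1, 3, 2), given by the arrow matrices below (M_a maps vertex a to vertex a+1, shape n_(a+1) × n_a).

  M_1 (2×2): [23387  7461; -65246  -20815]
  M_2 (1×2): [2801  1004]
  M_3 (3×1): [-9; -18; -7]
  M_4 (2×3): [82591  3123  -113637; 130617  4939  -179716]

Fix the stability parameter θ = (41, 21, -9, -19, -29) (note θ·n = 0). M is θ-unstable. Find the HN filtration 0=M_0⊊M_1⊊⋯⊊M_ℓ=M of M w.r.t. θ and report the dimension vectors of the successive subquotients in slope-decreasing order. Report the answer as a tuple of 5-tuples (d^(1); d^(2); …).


Interval decomposition of M: I[1,2], I[1,5], I[4,4], I[4,5].
HN type (ℓ=4): μ^(1)=31; μ^(2)=1; μ^(3)=-19; μ^(4)=-24

((1, 1, 0, 0, 0); (1, 1, 1, 1, 1); (0, 0, 0, 1, 0); (0, 0, 0, 1, 1))


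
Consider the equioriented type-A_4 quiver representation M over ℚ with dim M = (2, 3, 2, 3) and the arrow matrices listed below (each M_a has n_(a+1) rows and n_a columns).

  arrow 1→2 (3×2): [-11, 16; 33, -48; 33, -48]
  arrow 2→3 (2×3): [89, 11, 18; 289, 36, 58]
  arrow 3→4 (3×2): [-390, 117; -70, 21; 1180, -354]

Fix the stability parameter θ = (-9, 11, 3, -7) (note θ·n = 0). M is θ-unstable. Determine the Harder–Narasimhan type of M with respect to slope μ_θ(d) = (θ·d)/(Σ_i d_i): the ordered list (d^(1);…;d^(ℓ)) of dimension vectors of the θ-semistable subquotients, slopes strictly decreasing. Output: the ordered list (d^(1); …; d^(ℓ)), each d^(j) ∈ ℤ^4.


Interval decomposition of M: I[1,1], I[1,4], I[2,2], I[2,3], I[4,4]^2.
HN type (ℓ=5): μ^(1)=11; μ^(2)=7; μ^(3)=7/3; μ^(4)=-7; μ^(5)=-9

((0, 1, 0, 0); (0, 1, 1, 0); (0, 1, 1, 1); (0, 0, 0, 2); (2, 0, 0, 0))


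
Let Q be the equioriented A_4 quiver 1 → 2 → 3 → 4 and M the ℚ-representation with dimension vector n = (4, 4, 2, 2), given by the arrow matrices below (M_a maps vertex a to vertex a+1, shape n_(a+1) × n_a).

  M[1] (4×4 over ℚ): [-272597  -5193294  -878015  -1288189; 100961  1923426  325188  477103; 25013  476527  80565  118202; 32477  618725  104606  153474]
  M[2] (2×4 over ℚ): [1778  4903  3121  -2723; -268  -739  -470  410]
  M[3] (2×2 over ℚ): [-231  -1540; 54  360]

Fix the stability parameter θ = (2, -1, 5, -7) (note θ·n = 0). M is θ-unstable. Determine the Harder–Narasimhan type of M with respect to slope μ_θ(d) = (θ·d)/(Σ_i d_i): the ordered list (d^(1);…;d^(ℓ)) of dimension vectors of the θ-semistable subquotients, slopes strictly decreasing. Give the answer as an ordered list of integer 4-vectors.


Barcode: M ≅ I[1,1], I[1,2], I[1,3], I[1,4], I[2,2], I[4,4]. HN layers by μ_θ (6 steps, strictly decreasing):
  μ^(1)=5; μ^(2)=2; μ^(3)=1/2; μ^(4)=-1/4; μ^(5)=-1; μ^(6)=-7

((0, 0, 1, 0); (1, 0, 0, 0); (2, 2, 0, 0); (1, 1, 1, 1); (0, 1, 0, 0); (0, 0, 0, 1))


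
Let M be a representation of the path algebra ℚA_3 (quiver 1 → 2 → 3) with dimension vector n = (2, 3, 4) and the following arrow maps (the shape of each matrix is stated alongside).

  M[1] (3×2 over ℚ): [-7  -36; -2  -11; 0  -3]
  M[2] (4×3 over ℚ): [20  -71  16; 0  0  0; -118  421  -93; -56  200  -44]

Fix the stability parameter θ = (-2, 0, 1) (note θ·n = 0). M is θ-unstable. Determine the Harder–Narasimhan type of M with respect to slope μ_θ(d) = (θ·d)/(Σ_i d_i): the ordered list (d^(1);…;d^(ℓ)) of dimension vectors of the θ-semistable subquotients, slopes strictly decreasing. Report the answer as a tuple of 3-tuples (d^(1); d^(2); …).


Barcode: M ≅ I[1,2], I[1,3], I[2,3], I[3,3]^2. HN layers by μ_θ (3 steps, strictly decreasing):
  μ^(1)=1; μ^(2)=0; μ^(3)=-2

((0, 0, 4); (0, 3, 0); (2, 0, 0))


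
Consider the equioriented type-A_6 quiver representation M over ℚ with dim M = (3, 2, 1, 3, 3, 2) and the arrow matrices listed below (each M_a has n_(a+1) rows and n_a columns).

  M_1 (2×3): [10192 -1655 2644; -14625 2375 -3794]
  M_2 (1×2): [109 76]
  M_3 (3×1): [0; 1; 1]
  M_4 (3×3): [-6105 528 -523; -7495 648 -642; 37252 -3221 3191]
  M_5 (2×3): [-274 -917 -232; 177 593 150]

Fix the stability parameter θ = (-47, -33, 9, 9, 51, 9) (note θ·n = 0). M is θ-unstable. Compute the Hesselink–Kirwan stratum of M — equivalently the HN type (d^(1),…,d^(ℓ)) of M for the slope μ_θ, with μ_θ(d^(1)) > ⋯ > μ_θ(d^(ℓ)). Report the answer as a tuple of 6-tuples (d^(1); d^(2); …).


Interval decomposition of M: I[1,1], I[1,2], I[1,6], I[4,5], I[4,6].
HN type (ℓ=5): μ^(1)=51; μ^(2)=30; μ^(3)=9; μ^(4)=-33; μ^(5)=-47

((0, 0, 0, 0, 1, 0); (0, 0, 0, 0, 2, 2); (0, 0, 1, 3, 0, 0); (0, 2, 0, 0, 0, 0); (3, 0, 0, 0, 0, 0))


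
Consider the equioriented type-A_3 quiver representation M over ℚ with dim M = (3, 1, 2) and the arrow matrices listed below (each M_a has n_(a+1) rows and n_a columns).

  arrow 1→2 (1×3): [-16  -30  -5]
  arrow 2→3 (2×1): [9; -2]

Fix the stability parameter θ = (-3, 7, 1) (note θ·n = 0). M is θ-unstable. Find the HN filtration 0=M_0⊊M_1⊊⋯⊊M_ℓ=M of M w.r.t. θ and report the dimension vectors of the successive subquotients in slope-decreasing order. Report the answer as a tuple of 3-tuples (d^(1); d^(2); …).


Via rank(M_{q-1}∘⋯∘M_p): M ≅ I[1,1]^2, I[1,3], I[3,3].
μ_θ-semistable layers: μ^(1)=4; μ^(2)=1; μ^(3)=-3

((0, 1, 1); (0, 0, 1); (3, 0, 0))


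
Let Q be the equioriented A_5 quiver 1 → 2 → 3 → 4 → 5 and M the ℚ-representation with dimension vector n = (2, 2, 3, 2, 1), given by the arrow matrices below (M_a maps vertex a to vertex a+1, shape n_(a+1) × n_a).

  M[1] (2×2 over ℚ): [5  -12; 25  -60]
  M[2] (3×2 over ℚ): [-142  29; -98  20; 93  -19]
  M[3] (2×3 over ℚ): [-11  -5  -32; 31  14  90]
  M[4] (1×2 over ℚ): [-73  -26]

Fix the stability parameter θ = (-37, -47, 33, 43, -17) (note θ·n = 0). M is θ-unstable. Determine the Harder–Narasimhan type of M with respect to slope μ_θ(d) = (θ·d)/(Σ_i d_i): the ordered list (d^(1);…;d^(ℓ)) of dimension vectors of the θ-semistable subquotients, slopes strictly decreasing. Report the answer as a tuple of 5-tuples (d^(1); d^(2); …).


Via rank(M_{q-1}∘⋯∘M_p): M ≅ I[1,1], I[1,5], I[2,3], I[3,4].
μ_θ-semistable layers: μ^(1)=43; μ^(2)=33; μ^(3)=59/3; μ^(4)=-37; μ^(5)=-42; μ^(6)=-47

((0, 0, 0, 1, 0); (0, 0, 2, 0, 0); (0, 0, 1, 1, 1); (1, 0, 0, 0, 0); (1, 1, 0, 0, 0); (0, 1, 0, 0, 0))


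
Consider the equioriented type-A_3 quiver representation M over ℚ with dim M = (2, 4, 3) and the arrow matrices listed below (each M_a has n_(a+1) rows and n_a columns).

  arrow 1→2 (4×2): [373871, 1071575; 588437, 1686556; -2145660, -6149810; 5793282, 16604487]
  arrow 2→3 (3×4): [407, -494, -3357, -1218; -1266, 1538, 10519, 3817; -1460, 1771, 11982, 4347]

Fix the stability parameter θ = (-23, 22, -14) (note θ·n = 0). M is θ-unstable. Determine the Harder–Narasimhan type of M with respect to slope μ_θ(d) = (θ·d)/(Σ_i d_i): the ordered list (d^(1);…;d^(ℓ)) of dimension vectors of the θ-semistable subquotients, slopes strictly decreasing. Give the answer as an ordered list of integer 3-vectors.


Interval decomposition of M: I[1,3]^2, I[2,2], I[2,3].
HN type (ℓ=3): μ^(1)=22; μ^(2)=4; μ^(3)=-23

((0, 1, 0); (0, 3, 3); (2, 0, 0))


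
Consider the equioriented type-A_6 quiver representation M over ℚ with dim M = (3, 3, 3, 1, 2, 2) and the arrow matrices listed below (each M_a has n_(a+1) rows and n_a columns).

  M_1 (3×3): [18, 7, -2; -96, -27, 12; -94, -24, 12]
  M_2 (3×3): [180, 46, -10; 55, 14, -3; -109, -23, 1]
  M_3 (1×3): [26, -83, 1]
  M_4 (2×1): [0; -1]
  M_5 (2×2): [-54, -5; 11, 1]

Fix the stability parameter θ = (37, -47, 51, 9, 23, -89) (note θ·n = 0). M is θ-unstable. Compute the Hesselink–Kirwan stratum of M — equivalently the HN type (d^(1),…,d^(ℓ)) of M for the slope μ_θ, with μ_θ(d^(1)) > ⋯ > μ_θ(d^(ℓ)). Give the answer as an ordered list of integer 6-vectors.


Interval decomposition of M: I[1,3]^2, I[1,6], I[5,6].
HN type (ℓ=4): μ^(1)=51; μ^(2)=-3/2; μ^(3)=-5; μ^(4)=-33

((0, 0, 2, 0, 0, 0); (0, 0, 1, 1, 1, 1); (3, 3, 0, 0, 0, 0); (0, 0, 0, 0, 1, 1))


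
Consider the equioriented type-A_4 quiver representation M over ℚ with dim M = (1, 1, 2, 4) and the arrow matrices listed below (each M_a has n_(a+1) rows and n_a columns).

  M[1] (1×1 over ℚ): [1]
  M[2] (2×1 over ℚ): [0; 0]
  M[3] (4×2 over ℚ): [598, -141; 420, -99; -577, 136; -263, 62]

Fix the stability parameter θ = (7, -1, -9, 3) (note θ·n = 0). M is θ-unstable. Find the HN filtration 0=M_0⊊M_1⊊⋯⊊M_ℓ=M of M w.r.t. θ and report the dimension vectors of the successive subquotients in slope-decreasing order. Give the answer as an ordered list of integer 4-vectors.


Interval decomposition of M: I[1,2], I[3,4]^2, I[4,4]^2.
HN type (ℓ=2): μ^(1)=3; μ^(2)=-9

((1, 1, 0, 4); (0, 0, 2, 0))


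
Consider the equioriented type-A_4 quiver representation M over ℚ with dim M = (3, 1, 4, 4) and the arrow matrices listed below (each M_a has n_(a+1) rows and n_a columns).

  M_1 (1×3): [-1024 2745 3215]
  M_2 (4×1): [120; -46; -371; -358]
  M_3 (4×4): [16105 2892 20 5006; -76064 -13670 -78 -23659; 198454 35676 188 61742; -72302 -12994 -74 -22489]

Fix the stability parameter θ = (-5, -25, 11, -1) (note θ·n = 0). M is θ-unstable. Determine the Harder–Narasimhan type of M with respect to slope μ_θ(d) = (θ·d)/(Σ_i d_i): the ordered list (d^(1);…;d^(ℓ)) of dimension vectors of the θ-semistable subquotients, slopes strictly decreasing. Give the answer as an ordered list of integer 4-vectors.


Barcode: M ≅ I[1,1]^2, I[1,3], I[3,3], I[3,4]^2, I[4,4]^2. HN layers by μ_θ (5 steps, strictly decreasing):
  μ^(1)=11; μ^(2)=5; μ^(3)=-1; μ^(4)=-5; μ^(5)=-15

((0, 0, 2, 0); (0, 0, 2, 2); (0, 0, 0, 2); (2, 0, 0, 0); (1, 1, 0, 0))


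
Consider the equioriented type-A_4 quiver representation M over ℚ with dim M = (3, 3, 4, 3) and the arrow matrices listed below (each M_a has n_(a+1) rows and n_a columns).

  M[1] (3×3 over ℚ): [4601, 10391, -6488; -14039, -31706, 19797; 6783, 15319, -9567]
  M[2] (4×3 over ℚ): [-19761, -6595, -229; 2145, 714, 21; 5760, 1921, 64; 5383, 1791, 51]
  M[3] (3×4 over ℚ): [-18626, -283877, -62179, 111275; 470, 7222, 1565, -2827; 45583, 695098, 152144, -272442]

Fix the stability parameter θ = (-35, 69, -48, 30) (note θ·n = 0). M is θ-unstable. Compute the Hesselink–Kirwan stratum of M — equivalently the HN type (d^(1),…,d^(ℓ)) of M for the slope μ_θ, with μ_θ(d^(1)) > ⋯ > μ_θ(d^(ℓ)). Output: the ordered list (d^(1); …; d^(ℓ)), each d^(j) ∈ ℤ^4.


Interval decomposition of M: I[1,2], I[1,4]^2, I[3,3], I[3,4].
HN type (ℓ=5): μ^(1)=69; μ^(2)=30; μ^(3)=21/2; μ^(4)=-35; μ^(5)=-48

((0, 1, 0, 0); (0, 0, 0, 3); (0, 2, 2, 0); (3, 0, 0, 0); (0, 0, 2, 0))


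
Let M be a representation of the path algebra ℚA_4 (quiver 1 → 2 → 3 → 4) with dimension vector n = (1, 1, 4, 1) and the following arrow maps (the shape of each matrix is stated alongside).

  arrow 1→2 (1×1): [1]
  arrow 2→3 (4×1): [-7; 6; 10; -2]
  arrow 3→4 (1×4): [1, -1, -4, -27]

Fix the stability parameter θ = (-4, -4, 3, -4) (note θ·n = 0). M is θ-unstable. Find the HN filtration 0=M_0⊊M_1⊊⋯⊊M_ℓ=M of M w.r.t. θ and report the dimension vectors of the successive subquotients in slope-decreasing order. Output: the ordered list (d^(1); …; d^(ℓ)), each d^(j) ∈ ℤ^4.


Via rank(M_{q-1}∘⋯∘M_p): M ≅ I[1,4], I[3,3]^3.
μ_θ-semistable layers: μ^(1)=3; μ^(2)=-1/2; μ^(3)=-4

((0, 0, 3, 0); (0, 0, 1, 1); (1, 1, 0, 0))


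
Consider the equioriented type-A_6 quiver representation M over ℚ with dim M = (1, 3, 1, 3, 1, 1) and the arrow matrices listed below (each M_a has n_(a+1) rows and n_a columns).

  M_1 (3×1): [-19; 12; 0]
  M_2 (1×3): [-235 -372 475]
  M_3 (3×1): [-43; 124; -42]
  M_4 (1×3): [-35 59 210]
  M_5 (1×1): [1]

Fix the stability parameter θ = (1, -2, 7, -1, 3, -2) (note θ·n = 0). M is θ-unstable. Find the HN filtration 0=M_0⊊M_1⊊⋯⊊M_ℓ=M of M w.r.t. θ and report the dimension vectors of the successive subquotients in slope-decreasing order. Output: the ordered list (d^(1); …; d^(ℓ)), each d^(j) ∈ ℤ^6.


Interval decomposition of M: I[1,6], I[2,2]^2, I[4,4]^2.
HN type (ℓ=4): μ^(1)=7/4; μ^(2)=-1/2; μ^(3)=-1; μ^(4)=-2

((0, 0, 1, 1, 1, 1); (1, 1, 0, 0, 0, 0); (0, 0, 0, 2, 0, 0); (0, 2, 0, 0, 0, 0))


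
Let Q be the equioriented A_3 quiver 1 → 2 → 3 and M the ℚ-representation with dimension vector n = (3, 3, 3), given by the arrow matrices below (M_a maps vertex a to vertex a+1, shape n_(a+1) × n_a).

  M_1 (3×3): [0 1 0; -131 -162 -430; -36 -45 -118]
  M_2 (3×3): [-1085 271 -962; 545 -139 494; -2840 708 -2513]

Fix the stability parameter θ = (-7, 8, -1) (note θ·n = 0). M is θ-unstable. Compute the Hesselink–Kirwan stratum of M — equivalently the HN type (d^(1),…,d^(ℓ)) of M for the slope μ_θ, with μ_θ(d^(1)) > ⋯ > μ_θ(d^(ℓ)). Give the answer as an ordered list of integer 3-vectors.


Interval decomposition of M: I[1,2], I[1,3]^2, I[3,3].
HN type (ℓ=4): μ^(1)=8; μ^(2)=7/2; μ^(3)=-1; μ^(4)=-7

((0, 1, 0); (0, 2, 2); (0, 0, 1); (3, 0, 0))


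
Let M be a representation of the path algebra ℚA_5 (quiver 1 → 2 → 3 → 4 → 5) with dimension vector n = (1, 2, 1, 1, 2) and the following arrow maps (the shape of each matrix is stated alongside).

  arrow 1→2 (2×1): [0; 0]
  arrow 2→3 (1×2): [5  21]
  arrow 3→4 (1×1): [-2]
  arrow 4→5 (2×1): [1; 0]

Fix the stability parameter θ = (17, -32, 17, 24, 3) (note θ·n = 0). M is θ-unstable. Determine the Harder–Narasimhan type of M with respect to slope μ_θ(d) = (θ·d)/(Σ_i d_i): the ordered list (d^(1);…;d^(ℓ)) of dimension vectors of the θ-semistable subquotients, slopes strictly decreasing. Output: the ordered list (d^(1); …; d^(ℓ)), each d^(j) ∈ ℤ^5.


Interval decomposition of M: I[1,1], I[2,2], I[2,5], I[5,5].
HN type (ℓ=4): μ^(1)=17; μ^(2)=44/3; μ^(3)=3; μ^(4)=-32

((1, 0, 0, 0, 0); (0, 0, 1, 1, 1); (0, 0, 0, 0, 1); (0, 2, 0, 0, 0))


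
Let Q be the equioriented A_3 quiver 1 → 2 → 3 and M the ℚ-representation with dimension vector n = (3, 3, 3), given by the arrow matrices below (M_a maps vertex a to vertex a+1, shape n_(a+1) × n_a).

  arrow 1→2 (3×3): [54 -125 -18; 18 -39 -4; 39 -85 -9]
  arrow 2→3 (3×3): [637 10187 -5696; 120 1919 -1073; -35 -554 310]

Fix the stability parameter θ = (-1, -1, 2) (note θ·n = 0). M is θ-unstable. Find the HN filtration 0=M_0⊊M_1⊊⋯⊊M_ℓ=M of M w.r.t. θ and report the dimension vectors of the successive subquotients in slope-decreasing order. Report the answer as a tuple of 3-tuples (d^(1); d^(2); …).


Via rank(M_{q-1}∘⋯∘M_p): M ≅ I[1,3]^3.
μ_θ-semistable layers: μ^(1)=2; μ^(2)=-1

((0, 0, 3); (3, 3, 0))


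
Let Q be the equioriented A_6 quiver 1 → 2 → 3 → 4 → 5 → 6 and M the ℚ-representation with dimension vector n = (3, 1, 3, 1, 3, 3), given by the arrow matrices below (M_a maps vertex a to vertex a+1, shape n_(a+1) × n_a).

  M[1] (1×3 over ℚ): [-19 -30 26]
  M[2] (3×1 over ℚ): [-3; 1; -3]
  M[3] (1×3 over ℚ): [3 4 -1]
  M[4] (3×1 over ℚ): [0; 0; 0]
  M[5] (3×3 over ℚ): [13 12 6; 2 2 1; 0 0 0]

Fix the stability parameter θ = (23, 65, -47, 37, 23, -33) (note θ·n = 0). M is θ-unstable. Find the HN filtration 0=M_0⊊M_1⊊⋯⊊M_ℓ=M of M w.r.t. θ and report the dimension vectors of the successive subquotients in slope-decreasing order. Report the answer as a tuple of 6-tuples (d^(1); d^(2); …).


Barcode: M ≅ I[1,1]^2, I[1,4], I[3,3]^2, I[5,5], I[5,6]^2, I[6,6]. HN layers by μ_θ (6 steps, strictly decreasing):
  μ^(1)=37; μ^(2)=23; μ^(3)=41/3; μ^(4)=-5; μ^(5)=-33; μ^(6)=-47

((0, 0, 0, 1, 0, 0); (2, 0, 0, 0, 1, 0); (1, 1, 1, 0, 0, 0); (0, 0, 0, 0, 2, 2); (0, 0, 0, 0, 0, 1); (0, 0, 2, 0, 0, 0))


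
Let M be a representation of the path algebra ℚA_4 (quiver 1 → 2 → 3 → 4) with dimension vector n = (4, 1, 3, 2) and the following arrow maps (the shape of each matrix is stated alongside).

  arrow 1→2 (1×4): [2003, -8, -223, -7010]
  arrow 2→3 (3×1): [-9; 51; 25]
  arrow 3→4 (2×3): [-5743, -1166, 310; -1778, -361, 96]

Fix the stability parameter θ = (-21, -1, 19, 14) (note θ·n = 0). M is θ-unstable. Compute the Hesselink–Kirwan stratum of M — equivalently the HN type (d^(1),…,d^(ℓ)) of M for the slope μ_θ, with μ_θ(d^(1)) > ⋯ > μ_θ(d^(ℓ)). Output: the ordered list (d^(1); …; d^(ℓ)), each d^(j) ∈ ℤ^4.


Barcode: M ≅ I[1,1]^3, I[1,4], I[3,3], I[3,4]. HN layers by μ_θ (4 steps, strictly decreasing):
  μ^(1)=19; μ^(2)=33/2; μ^(3)=-1; μ^(4)=-21

((0, 0, 1, 0); (0, 0, 2, 2); (0, 1, 0, 0); (4, 0, 0, 0))


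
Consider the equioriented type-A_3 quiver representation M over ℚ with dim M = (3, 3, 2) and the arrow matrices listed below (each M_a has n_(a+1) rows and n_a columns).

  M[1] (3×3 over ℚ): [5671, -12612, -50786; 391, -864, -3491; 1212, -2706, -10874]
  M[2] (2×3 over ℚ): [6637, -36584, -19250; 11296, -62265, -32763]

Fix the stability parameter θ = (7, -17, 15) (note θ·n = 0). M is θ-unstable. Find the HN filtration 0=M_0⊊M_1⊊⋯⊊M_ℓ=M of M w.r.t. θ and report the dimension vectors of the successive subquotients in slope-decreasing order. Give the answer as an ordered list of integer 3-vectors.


Via rank(M_{q-1}∘⋯∘M_p): M ≅ I[1,2], I[1,3]^2.
μ_θ-semistable layers: μ^(1)=15; μ^(2)=-5

((0, 0, 2); (3, 3, 0))


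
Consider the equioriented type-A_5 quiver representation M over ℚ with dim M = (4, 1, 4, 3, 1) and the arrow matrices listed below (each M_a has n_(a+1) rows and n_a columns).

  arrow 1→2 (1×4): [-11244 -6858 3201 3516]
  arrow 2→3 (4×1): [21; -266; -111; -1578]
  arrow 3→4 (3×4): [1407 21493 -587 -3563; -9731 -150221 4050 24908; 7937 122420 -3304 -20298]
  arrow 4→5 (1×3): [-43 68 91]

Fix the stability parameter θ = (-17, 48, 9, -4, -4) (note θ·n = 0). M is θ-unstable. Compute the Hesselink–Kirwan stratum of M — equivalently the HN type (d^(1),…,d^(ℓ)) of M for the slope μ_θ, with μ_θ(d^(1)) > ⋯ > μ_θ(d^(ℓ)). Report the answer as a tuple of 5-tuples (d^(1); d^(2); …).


Interval decomposition of M: I[1,1]^3, I[1,5], I[3,3], I[3,4]^2.
HN type (ℓ=4): μ^(1)=49/4; μ^(2)=9; μ^(3)=5/2; μ^(4)=-17

((0, 1, 1, 1, 1); (0, 0, 1, 0, 0); (0, 0, 2, 2, 0); (4, 0, 0, 0, 0))


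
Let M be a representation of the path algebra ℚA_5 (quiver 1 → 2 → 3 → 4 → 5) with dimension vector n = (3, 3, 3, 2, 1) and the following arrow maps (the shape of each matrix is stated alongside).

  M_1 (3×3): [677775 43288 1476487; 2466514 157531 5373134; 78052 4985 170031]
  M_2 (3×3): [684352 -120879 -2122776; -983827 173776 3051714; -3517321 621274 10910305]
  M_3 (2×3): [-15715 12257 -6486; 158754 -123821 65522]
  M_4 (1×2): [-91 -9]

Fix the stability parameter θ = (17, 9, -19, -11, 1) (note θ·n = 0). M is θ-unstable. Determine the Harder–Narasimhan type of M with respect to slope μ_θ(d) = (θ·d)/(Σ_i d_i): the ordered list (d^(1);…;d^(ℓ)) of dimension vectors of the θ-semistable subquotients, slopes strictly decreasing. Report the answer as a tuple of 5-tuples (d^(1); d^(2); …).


Barcode: M ≅ I[1,3], I[1,4], I[1,5]. HN layers by μ_θ (3 steps, strictly decreasing):
  μ^(1)=7/3; μ^(2)=1; μ^(3)=-1

((1, 1, 1, 0, 0); (0, 0, 0, 0, 1); (2, 2, 2, 2, 0))


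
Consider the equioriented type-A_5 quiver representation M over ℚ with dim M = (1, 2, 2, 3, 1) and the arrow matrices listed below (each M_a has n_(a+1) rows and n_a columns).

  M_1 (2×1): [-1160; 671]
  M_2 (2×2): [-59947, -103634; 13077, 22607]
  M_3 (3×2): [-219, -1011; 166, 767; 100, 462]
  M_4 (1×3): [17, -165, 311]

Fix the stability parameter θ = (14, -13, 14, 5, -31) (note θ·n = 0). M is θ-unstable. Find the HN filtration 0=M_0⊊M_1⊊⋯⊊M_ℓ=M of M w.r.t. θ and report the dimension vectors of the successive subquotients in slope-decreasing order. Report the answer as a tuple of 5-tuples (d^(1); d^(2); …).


Interval decomposition of M: I[1,5], I[2,4], I[4,4].
HN type (ℓ=4): μ^(1)=19/2; μ^(2)=5; μ^(3)=-11/5; μ^(4)=-13

((0, 0, 1, 1, 0); (0, 0, 0, 1, 0); (1, 1, 1, 1, 1); (0, 1, 0, 0, 0))


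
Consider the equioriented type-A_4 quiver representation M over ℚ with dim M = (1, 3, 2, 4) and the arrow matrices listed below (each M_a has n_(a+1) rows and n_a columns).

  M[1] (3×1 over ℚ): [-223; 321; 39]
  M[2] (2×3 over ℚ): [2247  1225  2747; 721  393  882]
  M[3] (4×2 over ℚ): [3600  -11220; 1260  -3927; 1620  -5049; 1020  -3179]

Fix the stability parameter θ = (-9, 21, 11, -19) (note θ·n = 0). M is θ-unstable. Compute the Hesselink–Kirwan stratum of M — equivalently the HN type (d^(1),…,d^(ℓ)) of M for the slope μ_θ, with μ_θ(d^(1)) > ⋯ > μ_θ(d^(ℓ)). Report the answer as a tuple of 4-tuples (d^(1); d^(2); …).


Via rank(M_{q-1}∘⋯∘M_p): M ≅ I[1,4], I[2,2], I[2,3], I[4,4]^3.
μ_θ-semistable layers: μ^(1)=21; μ^(2)=16; μ^(3)=13/3; μ^(4)=-9; μ^(5)=-19

((0, 1, 0, 0); (0, 1, 1, 0); (0, 1, 1, 1); (1, 0, 0, 0); (0, 0, 0, 3))


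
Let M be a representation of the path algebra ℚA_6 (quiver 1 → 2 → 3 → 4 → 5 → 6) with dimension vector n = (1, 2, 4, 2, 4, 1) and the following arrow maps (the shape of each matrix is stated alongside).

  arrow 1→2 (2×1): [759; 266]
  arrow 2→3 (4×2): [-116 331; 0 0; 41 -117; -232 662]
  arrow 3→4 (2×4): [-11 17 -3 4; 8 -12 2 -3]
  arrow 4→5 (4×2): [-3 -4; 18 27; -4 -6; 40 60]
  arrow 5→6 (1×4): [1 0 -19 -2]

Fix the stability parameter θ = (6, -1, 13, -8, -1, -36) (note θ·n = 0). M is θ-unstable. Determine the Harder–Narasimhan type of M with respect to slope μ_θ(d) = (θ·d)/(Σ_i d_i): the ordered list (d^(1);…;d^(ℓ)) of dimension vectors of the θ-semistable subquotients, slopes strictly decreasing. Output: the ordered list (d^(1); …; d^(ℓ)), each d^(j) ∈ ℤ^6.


Barcode: M ≅ I[1,6], I[2,3], I[3,3], I[3,5], I[5,5]^2. HN layers by μ_θ (4 steps, strictly decreasing):
  μ^(1)=13; μ^(2)=4/3; μ^(3)=-1; μ^(4)=-9/2

((0, 0, 2, 0, 0, 0); (0, 0, 1, 1, 1, 0); (0, 1, 0, 0, 2, 0); (1, 1, 1, 1, 1, 1))


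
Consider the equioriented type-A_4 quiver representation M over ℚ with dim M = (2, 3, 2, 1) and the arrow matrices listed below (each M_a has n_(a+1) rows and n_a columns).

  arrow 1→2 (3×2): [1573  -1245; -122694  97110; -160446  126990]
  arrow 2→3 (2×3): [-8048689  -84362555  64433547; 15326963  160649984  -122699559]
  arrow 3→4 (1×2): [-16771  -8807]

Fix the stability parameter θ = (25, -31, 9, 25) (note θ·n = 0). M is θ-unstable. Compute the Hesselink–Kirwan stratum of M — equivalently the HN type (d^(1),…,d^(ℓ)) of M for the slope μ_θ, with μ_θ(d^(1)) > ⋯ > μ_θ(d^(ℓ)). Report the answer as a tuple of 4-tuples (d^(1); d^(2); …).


Via rank(M_{q-1}∘⋯∘M_p): M ≅ I[1,1], I[1,3], I[2,2], I[2,4].
μ_θ-semistable layers: μ^(1)=25; μ^(2)=9; μ^(3)=-3; μ^(4)=-31

((1, 0, 0, 1); (0, 0, 2, 0); (1, 1, 0, 0); (0, 2, 0, 0))


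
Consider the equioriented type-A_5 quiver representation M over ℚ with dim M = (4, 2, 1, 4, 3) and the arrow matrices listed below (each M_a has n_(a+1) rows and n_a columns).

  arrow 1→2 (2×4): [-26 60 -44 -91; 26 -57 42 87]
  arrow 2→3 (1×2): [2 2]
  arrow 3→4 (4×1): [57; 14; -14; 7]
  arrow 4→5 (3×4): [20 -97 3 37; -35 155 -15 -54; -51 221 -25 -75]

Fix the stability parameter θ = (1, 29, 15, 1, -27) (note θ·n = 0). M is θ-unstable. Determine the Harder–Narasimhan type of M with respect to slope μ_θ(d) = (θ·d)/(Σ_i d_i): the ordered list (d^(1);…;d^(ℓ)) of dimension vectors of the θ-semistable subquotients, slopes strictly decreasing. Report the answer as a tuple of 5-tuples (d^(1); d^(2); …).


Barcode: M ≅ I[1,1]^2, I[1,2], I[1,5], I[4,4], I[4,5]^2. HN layers by μ_θ (4 steps, strictly decreasing):
  μ^(1)=29; μ^(2)=9/2; μ^(3)=1; μ^(4)=-13

((0, 1, 0, 0, 0); (0, 1, 1, 1, 1); (4, 0, 0, 1, 0); (0, 0, 0, 2, 2))


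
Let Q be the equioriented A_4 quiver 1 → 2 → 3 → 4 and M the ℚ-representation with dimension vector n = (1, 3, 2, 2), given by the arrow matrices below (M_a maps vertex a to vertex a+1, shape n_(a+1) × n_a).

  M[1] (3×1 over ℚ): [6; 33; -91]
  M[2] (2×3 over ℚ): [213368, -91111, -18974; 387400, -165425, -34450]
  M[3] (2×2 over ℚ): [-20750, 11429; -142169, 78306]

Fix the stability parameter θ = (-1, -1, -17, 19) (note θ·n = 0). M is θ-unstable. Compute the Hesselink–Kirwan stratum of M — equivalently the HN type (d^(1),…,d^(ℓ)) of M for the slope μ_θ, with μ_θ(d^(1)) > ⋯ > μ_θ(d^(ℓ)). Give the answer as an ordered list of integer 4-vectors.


Via rank(M_{q-1}∘⋯∘M_p): M ≅ I[1,4], I[2,2]^2, I[3,4].
μ_θ-semistable layers: μ^(1)=19; μ^(2)=-1; μ^(3)=-19/3; μ^(4)=-17

((0, 0, 0, 2); (0, 2, 0, 0); (1, 1, 1, 0); (0, 0, 1, 0))


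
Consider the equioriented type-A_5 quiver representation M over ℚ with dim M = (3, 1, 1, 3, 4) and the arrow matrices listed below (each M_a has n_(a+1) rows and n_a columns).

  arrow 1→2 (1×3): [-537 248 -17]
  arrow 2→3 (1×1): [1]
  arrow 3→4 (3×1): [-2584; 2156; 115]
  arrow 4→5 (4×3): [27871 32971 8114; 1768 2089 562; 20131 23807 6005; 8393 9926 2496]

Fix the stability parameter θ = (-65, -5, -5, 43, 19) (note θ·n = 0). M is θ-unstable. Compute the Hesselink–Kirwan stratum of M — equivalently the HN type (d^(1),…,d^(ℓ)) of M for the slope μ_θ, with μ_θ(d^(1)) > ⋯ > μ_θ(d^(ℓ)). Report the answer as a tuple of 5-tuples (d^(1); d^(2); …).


Interval decomposition of M: I[1,1]^2, I[1,5], I[4,5]^2, I[5,5].
HN type (ℓ=4): μ^(1)=31; μ^(2)=19; μ^(3)=-5; μ^(4)=-65

((0, 0, 0, 3, 3); (0, 0, 0, 0, 1); (0, 1, 1, 0, 0); (3, 0, 0, 0, 0))


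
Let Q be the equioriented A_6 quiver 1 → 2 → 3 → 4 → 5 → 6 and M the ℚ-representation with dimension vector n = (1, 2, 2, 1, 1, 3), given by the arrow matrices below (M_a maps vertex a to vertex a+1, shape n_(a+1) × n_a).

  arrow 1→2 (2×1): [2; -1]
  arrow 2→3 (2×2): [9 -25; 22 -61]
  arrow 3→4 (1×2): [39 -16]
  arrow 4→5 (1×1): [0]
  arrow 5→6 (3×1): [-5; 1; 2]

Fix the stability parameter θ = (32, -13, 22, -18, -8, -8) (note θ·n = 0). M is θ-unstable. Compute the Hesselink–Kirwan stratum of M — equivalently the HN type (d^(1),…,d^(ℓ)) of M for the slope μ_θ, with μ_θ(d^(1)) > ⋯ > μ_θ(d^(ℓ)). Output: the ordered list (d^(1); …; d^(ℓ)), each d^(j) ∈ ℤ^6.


Barcode: M ≅ I[1,4], I[2,3], I[5,6], I[6,6]^2. HN layers by μ_θ (4 steps, strictly decreasing):
  μ^(1)=22; μ^(2)=23/4; μ^(3)=-8; μ^(4)=-13

((0, 0, 1, 0, 0, 0); (1, 1, 1, 1, 0, 0); (0, 0, 0, 0, 1, 3); (0, 1, 0, 0, 0, 0))


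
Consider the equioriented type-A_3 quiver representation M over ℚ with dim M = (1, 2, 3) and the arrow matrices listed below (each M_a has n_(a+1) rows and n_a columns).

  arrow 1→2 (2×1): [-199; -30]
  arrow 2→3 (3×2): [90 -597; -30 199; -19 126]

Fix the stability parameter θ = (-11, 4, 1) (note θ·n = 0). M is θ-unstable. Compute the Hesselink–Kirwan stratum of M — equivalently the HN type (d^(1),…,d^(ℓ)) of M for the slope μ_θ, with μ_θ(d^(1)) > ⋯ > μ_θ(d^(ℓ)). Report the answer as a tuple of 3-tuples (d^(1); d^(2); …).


Barcode: M ≅ I[1,3], I[2,3], I[3,3]. HN layers by μ_θ (3 steps, strictly decreasing):
  μ^(1)=5/2; μ^(2)=1; μ^(3)=-11

((0, 2, 2); (0, 0, 1); (1, 0, 0))


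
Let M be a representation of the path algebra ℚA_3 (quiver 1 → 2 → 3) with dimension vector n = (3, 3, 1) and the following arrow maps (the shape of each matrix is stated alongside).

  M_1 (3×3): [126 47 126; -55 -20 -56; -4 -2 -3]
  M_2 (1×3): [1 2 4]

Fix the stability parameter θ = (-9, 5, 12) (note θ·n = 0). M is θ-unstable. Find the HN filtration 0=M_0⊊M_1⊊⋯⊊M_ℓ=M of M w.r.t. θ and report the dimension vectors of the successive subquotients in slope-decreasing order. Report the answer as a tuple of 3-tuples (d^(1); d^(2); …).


Barcode: M ≅ I[1,2]^2, I[1,3]. HN layers by μ_θ (3 steps, strictly decreasing):
  μ^(1)=12; μ^(2)=5; μ^(3)=-9

((0, 0, 1); (0, 3, 0); (3, 0, 0))


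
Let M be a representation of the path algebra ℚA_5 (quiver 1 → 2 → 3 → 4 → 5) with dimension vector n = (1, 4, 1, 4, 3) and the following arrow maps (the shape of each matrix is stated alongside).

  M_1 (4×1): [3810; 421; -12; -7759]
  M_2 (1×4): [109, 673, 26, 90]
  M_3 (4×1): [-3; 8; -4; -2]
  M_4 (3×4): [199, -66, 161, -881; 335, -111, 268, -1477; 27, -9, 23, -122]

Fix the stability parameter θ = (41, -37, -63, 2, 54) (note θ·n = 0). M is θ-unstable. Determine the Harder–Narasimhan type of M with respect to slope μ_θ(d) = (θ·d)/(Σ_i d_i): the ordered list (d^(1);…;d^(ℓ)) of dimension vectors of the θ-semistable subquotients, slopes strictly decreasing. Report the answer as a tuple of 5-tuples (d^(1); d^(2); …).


Barcode: M ≅ I[1,5], I[2,2]^3, I[4,4], I[4,5]^2. HN layers by μ_θ (4 steps, strictly decreasing):
  μ^(1)=54; μ^(2)=2; μ^(3)=-59/3; μ^(4)=-37

((0, 0, 0, 0, 3); (0, 0, 0, 4, 0); (1, 1, 1, 0, 0); (0, 3, 0, 0, 0))


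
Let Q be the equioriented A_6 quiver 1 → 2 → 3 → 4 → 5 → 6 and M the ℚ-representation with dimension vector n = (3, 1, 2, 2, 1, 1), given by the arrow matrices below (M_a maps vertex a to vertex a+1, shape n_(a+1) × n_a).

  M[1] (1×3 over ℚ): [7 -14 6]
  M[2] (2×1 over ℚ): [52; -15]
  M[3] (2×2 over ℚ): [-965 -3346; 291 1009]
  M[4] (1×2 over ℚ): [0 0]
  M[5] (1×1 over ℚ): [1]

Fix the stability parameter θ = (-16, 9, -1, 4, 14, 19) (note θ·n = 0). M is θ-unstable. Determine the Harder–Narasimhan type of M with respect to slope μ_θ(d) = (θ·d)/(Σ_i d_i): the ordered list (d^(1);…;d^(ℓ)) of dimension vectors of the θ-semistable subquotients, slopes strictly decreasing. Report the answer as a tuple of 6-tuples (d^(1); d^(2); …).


Interval decomposition of M: I[1,1]^2, I[1,4], I[3,4], I[5,6].
HN type (ℓ=5): μ^(1)=19; μ^(2)=14; μ^(3)=4; μ^(4)=-1; μ^(5)=-16

((0, 0, 0, 0, 0, 1); (0, 0, 0, 0, 1, 0); (0, 1, 1, 2, 0, 0); (0, 0, 1, 0, 0, 0); (3, 0, 0, 0, 0, 0))


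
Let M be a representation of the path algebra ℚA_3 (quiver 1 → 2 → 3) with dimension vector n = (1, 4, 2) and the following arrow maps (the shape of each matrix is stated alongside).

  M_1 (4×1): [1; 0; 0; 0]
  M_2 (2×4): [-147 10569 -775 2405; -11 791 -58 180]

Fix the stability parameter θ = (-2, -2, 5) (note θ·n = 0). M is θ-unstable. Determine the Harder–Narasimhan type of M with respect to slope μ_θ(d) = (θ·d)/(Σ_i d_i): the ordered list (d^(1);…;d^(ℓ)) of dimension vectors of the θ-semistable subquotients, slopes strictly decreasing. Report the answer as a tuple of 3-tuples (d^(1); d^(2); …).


Interval decomposition of M: I[1,3], I[2,2]^2, I[2,3].
HN type (ℓ=2): μ^(1)=5; μ^(2)=-2

((0, 0, 2); (1, 4, 0))


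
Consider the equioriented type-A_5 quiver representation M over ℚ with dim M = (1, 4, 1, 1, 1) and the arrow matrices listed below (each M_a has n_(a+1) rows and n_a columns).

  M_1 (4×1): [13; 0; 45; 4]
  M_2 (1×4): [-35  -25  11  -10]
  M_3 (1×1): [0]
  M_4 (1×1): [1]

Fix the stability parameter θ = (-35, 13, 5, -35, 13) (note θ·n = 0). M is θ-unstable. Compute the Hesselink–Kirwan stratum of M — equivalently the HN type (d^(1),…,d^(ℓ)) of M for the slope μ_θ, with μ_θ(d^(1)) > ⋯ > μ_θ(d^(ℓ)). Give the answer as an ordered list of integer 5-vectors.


Interval decomposition of M: I[1,2], I[2,2]^2, I[2,3], I[4,5].
HN type (ℓ=3): μ^(1)=13; μ^(2)=9; μ^(3)=-35

((0, 3, 0, 0, 1); (0, 1, 1, 0, 0); (1, 0, 0, 1, 0))


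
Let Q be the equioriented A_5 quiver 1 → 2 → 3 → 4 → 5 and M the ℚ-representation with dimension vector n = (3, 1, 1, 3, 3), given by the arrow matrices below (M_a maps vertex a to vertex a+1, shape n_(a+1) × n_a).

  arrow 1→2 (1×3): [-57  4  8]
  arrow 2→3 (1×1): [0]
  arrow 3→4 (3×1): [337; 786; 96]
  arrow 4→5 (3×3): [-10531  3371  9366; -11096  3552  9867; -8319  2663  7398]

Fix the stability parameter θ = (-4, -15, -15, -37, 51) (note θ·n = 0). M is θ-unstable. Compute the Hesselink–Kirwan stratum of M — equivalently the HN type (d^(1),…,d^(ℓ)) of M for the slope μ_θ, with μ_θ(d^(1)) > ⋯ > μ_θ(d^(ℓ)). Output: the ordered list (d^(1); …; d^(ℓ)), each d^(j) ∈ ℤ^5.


Via rank(M_{q-1}∘⋯∘M_p): M ≅ I[1,1]^2, I[1,2], I[3,5], I[4,4], I[4,5], I[5,5].
μ_θ-semistable layers: μ^(1)=51; μ^(2)=-4; μ^(3)=-19/2; μ^(4)=-26; μ^(5)=-37

((0, 0, 0, 0, 3); (2, 0, 0, 0, 0); (1, 1, 0, 0, 0); (0, 0, 1, 1, 0); (0, 0, 0, 2, 0))
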